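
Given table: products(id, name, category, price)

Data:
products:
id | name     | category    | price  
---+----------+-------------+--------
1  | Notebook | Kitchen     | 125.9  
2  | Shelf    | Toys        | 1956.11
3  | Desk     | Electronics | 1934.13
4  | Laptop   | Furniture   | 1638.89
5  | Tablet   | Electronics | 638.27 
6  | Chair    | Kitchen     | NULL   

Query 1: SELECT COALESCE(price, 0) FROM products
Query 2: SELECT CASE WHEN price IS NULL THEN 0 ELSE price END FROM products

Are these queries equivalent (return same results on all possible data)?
Yes, equivalent

Both queries return: [(0,), (125.9,), (638.27,), (1638.89,), (1934.13,), (1956.11,)]

Reason: COALESCE vs CASE for NULL handling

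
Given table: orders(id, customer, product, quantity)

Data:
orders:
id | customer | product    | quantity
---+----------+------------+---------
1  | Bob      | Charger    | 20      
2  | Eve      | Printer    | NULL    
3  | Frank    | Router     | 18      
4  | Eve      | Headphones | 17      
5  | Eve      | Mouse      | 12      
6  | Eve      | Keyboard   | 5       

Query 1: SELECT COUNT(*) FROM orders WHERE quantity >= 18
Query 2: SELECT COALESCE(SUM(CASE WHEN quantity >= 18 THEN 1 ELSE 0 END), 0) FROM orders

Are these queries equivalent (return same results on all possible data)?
Yes, equivalent

Both queries return: [(2,)]

Reason: COUNT with WHERE vs conditional SUM (COALESCE handles empty-table NULL)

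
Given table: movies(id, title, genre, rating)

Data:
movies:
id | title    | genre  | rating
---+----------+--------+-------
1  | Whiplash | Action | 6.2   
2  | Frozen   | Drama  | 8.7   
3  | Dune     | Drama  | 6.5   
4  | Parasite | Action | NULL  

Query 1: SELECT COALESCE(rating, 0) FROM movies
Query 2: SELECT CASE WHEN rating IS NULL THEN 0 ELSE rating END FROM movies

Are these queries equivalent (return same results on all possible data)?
Yes, equivalent

Both queries return: [(0,), (6.2,), (6.5,), (8.7,)]

Reason: COALESCE vs CASE for NULL handling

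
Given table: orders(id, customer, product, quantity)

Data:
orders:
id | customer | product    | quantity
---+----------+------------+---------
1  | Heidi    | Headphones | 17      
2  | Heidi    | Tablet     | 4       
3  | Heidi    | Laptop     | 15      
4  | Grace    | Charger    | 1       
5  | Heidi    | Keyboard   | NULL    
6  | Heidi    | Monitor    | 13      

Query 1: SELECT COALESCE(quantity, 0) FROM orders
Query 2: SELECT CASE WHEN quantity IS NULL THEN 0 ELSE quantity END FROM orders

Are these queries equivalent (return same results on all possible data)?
Yes, equivalent

Both queries return: [(0,), (1,), (4,), (13,), (15,), (17,)]

Reason: COALESCE vs CASE for NULL handling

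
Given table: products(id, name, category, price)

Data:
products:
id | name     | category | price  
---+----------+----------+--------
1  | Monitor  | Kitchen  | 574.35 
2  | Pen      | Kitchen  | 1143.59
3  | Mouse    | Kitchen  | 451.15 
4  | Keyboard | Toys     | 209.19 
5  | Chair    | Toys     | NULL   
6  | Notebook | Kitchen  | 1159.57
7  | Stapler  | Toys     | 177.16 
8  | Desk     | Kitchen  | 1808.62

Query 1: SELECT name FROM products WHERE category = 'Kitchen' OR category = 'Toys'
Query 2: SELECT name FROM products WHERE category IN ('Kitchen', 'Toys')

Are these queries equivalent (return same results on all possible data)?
Yes, equivalent

Both queries return: [('Chair',), ('Desk',), ('Keyboard',), ('Monitor',), ('Mouse',), ('Notebook',), ('Pen',), ('Stapler',)]

Reason: OR vs IN are equivalent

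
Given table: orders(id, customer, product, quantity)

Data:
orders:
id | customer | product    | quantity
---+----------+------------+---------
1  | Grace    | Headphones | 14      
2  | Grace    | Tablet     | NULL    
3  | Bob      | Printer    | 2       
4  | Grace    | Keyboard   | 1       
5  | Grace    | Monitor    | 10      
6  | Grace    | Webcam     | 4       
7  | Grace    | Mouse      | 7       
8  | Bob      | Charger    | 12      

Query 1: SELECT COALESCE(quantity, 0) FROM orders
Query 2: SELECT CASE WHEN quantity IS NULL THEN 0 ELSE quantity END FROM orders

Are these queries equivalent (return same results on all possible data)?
Yes, equivalent

Both queries return: [(0,), (1,), (2,), (4,), (7,), (10,), (12,), (14,)]

Reason: COALESCE vs CASE for NULL handling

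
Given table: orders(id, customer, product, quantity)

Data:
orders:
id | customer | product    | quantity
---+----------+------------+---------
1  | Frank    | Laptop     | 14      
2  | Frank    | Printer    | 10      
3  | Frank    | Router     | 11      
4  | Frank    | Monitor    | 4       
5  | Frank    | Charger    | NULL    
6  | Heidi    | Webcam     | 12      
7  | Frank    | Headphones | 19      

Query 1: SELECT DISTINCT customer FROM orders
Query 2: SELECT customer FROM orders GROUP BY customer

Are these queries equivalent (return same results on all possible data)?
Yes, equivalent

Both queries return: [('Frank',), ('Heidi',)]

Reason: Both get unique customers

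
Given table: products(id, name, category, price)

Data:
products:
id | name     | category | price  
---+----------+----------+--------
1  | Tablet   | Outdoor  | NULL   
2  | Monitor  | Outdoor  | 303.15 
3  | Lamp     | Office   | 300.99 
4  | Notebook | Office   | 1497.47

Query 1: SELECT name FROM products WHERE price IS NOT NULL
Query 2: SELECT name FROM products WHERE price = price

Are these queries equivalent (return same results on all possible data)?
Yes, equivalent

Both queries return: [('Lamp',), ('Monitor',), ('Notebook',)]

Reason: IS NOT NULL vs self-equality (both exclude NULLs)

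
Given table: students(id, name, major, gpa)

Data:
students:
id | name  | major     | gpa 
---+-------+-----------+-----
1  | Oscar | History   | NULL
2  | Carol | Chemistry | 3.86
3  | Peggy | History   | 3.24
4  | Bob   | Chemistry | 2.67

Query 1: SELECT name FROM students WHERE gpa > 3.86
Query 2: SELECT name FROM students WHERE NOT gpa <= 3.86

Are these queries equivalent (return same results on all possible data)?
Yes, equivalent

Both queries return: []

Reason: Both filter gpa > 3.86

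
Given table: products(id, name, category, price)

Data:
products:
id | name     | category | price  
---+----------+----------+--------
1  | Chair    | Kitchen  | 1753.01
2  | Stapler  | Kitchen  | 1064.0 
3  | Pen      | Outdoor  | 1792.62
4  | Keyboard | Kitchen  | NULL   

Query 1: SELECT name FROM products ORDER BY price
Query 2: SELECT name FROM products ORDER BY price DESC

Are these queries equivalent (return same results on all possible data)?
No, not equivalent

Query 1 returns: [('Keyboard',), ('Stapler',), ('Chair',), ('Pen',)]
Query 2 returns: [('Pen',), ('Chair',), ('Stapler',), ('Keyboard',)]

Reason: ASC vs DESC gives opposite ordering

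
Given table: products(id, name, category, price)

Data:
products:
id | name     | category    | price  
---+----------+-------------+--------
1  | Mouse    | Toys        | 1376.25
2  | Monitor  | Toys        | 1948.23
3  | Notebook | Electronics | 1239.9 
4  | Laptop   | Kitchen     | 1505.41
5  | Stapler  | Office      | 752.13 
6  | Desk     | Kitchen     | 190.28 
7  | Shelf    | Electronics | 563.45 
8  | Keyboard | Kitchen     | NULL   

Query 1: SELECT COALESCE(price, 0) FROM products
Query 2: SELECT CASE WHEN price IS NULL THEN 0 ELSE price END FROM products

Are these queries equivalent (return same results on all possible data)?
Yes, equivalent

Both queries return: [(0,), (190.28,), (563.45,), (752.13,), (1239.9,), (1376.25,), (1505.41,), (1948.23,)]

Reason: COALESCE vs CASE for NULL handling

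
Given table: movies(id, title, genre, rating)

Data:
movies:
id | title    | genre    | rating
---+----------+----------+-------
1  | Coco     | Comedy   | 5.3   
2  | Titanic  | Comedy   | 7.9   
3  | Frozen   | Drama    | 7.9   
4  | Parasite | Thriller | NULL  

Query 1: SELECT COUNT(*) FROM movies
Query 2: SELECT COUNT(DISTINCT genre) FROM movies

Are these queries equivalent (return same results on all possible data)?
No, not equivalent

Query 1 returns: [(4,)]
Query 2 returns: [(3,)]

Reason: COUNT(*) counts rows, COUNT(DISTINCT genre) counts unique genres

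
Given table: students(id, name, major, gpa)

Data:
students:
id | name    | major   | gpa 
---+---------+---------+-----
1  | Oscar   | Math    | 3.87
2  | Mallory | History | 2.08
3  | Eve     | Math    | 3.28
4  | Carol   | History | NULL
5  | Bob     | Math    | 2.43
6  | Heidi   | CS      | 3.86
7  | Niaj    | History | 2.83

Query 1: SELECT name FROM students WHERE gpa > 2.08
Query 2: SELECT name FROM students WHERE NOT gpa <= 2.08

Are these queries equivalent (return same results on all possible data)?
Yes, equivalent

Both queries return: [('Bob',), ('Eve',), ('Heidi',), ('Niaj',), ('Oscar',)]

Reason: Both filter gpa > 2.08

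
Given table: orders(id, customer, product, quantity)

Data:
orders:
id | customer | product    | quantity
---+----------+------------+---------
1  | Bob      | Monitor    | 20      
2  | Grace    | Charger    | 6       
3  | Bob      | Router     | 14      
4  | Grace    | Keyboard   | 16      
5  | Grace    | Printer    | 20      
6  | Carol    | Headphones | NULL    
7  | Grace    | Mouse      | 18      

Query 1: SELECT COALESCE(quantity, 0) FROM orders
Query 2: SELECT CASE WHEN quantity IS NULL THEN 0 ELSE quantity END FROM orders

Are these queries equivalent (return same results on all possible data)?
Yes, equivalent

Both queries return: [(0,), (6,), (14,), (16,), (18,), (20,), (20,)]

Reason: COALESCE vs CASE for NULL handling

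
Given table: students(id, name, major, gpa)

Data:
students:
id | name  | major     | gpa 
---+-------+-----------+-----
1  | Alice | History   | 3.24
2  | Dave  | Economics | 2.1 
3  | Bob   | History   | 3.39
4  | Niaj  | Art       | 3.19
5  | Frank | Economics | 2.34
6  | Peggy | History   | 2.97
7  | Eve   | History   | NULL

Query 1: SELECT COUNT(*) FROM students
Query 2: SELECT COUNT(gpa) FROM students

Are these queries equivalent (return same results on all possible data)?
No, not equivalent

Query 1 returns: [(7,)]
Query 2 returns: [(6,)]

Reason: COUNT(*) includes NULLs, COUNT(column) excludes them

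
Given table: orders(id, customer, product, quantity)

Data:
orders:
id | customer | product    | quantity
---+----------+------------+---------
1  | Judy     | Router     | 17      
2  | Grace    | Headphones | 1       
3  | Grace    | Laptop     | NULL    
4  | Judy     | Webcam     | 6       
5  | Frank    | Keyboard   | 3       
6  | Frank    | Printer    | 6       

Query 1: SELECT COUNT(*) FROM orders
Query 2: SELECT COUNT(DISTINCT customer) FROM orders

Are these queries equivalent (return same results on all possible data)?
No, not equivalent

Query 1 returns: [(6,)]
Query 2 returns: [(3,)]

Reason: COUNT(*) counts rows, COUNT(DISTINCT customer) counts unique customers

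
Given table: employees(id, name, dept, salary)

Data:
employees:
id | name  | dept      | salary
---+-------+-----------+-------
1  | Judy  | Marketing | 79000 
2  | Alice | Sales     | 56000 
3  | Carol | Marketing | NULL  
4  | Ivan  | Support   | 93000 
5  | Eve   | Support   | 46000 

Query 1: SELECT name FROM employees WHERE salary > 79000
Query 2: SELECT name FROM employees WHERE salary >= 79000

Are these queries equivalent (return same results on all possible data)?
No, not equivalent

Query 1 returns: [('Ivan',)]
Query 2 returns: [('Judy',), ('Ivan',)]

Reason: > vs >= gives different results when salary = 79000 exists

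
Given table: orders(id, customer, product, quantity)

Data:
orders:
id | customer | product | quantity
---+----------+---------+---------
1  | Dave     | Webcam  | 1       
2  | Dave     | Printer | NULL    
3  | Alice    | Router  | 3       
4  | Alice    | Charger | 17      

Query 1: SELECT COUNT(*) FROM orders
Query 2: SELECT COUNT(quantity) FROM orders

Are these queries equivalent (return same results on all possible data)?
No, not equivalent

Query 1 returns: [(4,)]
Query 2 returns: [(3,)]

Reason: COUNT(*) includes NULLs, COUNT(column) excludes them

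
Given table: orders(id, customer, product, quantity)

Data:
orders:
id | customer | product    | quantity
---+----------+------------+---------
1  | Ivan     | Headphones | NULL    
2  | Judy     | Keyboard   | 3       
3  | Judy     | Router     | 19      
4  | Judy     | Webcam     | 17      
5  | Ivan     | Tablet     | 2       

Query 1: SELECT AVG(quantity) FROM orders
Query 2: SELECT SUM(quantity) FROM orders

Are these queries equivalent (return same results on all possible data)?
No, not equivalent

Query 1 returns: [(10.25,)]
Query 2 returns: [(41,)]

Reason: AVG vs SUM give different aggregate values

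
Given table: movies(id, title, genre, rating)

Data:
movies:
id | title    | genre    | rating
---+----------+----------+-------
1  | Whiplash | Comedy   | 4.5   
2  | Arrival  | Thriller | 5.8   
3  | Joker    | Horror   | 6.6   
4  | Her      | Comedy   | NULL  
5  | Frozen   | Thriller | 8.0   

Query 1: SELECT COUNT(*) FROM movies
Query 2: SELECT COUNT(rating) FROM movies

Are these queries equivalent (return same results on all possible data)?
No, not equivalent

Query 1 returns: [(5,)]
Query 2 returns: [(4,)]

Reason: COUNT(*) includes NULLs, COUNT(column) excludes them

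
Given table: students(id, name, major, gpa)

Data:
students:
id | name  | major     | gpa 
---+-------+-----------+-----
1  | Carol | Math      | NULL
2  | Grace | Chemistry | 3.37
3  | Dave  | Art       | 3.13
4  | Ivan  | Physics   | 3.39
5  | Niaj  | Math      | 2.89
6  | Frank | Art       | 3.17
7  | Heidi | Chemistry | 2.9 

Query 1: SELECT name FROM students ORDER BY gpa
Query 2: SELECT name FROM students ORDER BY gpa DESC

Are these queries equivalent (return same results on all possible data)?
No, not equivalent

Query 1 returns: [('Carol',), ('Niaj',), ('Heidi',), ('Dave',), ('Frank',), ('Grace',), ('Ivan',)]
Query 2 returns: [('Ivan',), ('Grace',), ('Frank',), ('Dave',), ('Heidi',), ('Niaj',), ('Carol',)]

Reason: ASC vs DESC gives opposite ordering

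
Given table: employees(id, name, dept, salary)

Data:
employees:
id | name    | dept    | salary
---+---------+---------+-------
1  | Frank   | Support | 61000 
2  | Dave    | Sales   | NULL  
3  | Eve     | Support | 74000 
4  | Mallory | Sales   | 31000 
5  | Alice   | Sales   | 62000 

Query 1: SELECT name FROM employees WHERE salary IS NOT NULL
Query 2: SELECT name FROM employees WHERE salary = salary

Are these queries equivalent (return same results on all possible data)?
Yes, equivalent

Both queries return: [('Alice',), ('Eve',), ('Frank',), ('Mallory',)]

Reason: IS NOT NULL vs self-equality (both exclude NULLs)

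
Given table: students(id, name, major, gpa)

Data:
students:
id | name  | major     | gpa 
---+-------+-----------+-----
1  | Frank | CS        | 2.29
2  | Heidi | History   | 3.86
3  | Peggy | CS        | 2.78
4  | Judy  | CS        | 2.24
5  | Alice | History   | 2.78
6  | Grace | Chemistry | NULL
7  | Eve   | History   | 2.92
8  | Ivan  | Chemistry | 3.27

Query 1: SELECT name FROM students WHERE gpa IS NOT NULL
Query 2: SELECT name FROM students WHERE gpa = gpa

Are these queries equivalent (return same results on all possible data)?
Yes, equivalent

Both queries return: [('Alice',), ('Eve',), ('Frank',), ('Heidi',), ('Ivan',), ('Judy',), ('Peggy',)]

Reason: IS NOT NULL vs self-equality (both exclude NULLs)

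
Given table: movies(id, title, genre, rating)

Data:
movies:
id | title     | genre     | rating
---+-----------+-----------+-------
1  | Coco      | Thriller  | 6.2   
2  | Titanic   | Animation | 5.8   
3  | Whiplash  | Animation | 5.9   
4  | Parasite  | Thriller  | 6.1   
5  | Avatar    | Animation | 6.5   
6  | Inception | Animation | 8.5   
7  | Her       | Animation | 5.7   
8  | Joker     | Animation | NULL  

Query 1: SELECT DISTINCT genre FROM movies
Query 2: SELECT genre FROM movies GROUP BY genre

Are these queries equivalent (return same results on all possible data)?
Yes, equivalent

Both queries return: [('Animation',), ('Thriller',)]

Reason: Both get unique genres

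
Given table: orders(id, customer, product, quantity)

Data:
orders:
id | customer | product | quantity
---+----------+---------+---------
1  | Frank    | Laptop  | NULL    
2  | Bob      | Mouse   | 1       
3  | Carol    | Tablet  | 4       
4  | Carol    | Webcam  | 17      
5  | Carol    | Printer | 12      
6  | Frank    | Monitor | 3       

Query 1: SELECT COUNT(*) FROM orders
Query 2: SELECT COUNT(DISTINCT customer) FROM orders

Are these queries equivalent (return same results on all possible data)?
No, not equivalent

Query 1 returns: [(6,)]
Query 2 returns: [(3,)]

Reason: COUNT(*) counts rows, COUNT(DISTINCT customer) counts unique customers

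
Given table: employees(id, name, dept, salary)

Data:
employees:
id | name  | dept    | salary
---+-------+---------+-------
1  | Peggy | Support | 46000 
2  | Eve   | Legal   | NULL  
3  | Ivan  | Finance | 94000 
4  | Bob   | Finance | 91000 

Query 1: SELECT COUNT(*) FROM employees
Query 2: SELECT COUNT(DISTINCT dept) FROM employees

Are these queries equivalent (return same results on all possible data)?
No, not equivalent

Query 1 returns: [(4,)]
Query 2 returns: [(3,)]

Reason: COUNT(*) counts rows, COUNT(DISTINCT dept) counts unique depts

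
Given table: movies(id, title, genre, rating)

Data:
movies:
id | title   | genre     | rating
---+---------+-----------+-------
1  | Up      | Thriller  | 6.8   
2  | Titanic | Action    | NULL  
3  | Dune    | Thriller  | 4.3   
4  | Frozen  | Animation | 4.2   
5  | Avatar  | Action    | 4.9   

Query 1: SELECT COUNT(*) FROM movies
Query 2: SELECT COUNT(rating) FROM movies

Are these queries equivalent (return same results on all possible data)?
No, not equivalent

Query 1 returns: [(5,)]
Query 2 returns: [(4,)]

Reason: COUNT(*) includes NULLs, COUNT(column) excludes them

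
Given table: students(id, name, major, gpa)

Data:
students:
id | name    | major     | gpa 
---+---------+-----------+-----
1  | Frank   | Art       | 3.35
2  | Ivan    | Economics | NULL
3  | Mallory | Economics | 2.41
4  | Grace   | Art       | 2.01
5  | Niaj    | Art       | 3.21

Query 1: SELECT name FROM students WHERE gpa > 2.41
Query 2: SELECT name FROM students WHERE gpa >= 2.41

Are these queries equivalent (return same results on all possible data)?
No, not equivalent

Query 1 returns: [('Frank',), ('Niaj',)]
Query 2 returns: [('Frank',), ('Mallory',), ('Niaj',)]

Reason: > vs >= gives different results when gpa = 2.41 exists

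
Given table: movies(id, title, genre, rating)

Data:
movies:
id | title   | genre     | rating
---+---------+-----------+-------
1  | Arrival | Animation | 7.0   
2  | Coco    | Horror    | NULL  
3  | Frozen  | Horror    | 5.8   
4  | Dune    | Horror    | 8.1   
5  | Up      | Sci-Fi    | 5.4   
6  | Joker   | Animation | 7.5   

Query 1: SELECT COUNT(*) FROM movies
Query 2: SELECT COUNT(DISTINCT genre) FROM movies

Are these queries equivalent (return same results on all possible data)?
No, not equivalent

Query 1 returns: [(6,)]
Query 2 returns: [(3,)]

Reason: COUNT(*) counts rows, COUNT(DISTINCT genre) counts unique genres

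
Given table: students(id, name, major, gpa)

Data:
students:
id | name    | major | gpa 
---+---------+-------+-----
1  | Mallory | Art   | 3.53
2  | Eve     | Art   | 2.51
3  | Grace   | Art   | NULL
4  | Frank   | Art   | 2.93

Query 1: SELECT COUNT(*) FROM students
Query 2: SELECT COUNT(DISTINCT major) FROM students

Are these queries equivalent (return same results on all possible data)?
No, not equivalent

Query 1 returns: [(4,)]
Query 2 returns: [(1,)]

Reason: COUNT(*) counts rows, COUNT(DISTINCT major) counts unique majors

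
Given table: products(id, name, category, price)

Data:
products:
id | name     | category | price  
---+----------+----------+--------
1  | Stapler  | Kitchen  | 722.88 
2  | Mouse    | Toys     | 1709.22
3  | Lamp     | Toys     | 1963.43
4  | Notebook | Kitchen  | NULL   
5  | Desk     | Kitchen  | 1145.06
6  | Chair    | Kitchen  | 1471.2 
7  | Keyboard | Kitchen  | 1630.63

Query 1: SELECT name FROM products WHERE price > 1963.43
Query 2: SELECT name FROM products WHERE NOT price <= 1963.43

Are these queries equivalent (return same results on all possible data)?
Yes, equivalent

Both queries return: []

Reason: Both filter price > 1963.43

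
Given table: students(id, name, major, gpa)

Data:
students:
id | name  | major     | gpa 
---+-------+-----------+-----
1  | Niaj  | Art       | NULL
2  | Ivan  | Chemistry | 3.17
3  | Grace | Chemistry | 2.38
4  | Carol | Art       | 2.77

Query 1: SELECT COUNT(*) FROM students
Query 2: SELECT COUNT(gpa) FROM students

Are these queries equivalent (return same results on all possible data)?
No, not equivalent

Query 1 returns: [(4,)]
Query 2 returns: [(3,)]

Reason: COUNT(*) includes NULLs, COUNT(column) excludes them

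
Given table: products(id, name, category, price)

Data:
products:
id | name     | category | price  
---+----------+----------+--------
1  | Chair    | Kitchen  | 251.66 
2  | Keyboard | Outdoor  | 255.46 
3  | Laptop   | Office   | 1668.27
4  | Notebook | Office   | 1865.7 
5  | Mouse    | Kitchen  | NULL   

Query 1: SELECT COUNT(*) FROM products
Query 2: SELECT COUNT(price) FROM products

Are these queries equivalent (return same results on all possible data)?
No, not equivalent

Query 1 returns: [(5,)]
Query 2 returns: [(4,)]

Reason: COUNT(*) includes NULLs, COUNT(column) excludes them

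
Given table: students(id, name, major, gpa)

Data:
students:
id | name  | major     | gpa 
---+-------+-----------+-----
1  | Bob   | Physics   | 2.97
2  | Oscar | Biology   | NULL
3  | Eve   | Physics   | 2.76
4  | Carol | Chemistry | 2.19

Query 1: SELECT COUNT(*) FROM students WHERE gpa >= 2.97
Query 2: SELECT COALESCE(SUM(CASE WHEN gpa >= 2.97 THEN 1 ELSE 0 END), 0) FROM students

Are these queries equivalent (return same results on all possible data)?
Yes, equivalent

Both queries return: [(1,)]

Reason: COUNT with WHERE vs conditional SUM (COALESCE handles empty-table NULL)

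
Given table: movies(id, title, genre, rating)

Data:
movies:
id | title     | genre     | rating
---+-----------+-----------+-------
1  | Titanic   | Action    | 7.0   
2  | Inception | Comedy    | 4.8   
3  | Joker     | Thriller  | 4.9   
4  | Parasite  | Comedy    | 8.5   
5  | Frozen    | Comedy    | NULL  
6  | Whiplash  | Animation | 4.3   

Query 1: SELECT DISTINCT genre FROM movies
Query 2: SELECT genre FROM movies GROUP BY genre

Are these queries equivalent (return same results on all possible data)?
Yes, equivalent

Both queries return: [('Action',), ('Animation',), ('Comedy',), ('Thriller',)]

Reason: Both get unique genres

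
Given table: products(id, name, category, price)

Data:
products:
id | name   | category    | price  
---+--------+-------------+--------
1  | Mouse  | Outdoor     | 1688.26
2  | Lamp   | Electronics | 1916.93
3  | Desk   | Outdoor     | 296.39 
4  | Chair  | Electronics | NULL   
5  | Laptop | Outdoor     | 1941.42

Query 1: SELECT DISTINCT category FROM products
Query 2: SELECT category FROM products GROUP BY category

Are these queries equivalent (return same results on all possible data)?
Yes, equivalent

Both queries return: [('Electronics',), ('Outdoor',)]

Reason: Both get unique categorys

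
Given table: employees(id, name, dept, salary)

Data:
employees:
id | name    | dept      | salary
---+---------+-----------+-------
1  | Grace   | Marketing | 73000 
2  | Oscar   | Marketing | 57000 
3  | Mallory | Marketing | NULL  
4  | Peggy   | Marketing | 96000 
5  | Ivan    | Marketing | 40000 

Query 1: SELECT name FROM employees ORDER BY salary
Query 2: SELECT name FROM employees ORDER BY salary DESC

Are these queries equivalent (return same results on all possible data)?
No, not equivalent

Query 1 returns: [('Mallory',), ('Ivan',), ('Oscar',), ('Grace',), ('Peggy',)]
Query 2 returns: [('Peggy',), ('Grace',), ('Oscar',), ('Ivan',), ('Mallory',)]

Reason: ASC vs DESC gives opposite ordering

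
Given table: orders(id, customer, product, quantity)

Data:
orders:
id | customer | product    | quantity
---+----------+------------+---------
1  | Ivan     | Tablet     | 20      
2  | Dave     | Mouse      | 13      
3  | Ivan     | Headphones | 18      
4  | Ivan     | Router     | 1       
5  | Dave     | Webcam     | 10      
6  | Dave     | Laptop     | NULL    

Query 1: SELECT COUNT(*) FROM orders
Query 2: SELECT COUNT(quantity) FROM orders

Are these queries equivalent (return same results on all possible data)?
No, not equivalent

Query 1 returns: [(6,)]
Query 2 returns: [(5,)]

Reason: COUNT(*) includes NULLs, COUNT(column) excludes them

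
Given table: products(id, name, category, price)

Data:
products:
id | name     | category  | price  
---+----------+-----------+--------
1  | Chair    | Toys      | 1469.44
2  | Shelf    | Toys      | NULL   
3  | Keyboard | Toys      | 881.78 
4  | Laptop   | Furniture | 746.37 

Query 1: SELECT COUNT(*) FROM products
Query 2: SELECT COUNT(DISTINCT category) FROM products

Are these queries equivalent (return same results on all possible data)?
No, not equivalent

Query 1 returns: [(4,)]
Query 2 returns: [(2,)]

Reason: COUNT(*) counts rows, COUNT(DISTINCT category) counts unique categorys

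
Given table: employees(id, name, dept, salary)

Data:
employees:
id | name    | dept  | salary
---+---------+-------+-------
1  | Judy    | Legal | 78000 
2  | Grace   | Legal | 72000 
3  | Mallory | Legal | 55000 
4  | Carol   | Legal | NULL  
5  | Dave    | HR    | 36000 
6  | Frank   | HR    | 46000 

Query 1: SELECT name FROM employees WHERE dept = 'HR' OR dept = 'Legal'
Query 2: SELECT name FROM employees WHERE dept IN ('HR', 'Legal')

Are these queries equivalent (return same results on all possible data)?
Yes, equivalent

Both queries return: [('Carol',), ('Dave',), ('Frank',), ('Grace',), ('Judy',), ('Mallory',)]

Reason: OR vs IN are equivalent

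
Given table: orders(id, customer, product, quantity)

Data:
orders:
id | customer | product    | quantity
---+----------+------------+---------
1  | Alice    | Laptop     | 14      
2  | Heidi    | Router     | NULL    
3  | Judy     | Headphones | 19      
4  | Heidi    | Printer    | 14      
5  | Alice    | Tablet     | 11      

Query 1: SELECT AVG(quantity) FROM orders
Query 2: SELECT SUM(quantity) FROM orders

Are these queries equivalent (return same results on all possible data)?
No, not equivalent

Query 1 returns: [(14.5,)]
Query 2 returns: [(58,)]

Reason: AVG vs SUM give different aggregate values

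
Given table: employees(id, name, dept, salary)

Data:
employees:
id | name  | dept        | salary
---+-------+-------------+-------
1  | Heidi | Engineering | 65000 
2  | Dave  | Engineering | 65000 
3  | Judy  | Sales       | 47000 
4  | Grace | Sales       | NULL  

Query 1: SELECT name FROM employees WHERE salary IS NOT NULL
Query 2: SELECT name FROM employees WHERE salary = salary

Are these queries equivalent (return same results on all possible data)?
Yes, equivalent

Both queries return: [('Dave',), ('Heidi',), ('Judy',)]

Reason: IS NOT NULL vs self-equality (both exclude NULLs)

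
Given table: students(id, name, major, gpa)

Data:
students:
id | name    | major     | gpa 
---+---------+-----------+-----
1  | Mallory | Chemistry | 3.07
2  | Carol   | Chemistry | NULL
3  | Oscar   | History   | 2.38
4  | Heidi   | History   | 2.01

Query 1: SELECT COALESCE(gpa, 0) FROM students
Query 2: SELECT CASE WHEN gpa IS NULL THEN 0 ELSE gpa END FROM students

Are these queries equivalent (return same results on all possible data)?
Yes, equivalent

Both queries return: [(0,), (2.01,), (2.38,), (3.07,)]

Reason: COALESCE vs CASE for NULL handling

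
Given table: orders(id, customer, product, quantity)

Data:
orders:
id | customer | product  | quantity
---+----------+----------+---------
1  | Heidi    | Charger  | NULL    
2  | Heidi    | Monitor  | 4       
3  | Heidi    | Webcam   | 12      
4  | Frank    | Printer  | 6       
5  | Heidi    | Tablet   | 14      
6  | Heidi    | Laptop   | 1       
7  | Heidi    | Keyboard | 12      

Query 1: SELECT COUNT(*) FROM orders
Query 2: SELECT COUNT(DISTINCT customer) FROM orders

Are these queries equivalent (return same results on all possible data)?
No, not equivalent

Query 1 returns: [(7,)]
Query 2 returns: [(2,)]

Reason: COUNT(*) counts rows, COUNT(DISTINCT customer) counts unique customers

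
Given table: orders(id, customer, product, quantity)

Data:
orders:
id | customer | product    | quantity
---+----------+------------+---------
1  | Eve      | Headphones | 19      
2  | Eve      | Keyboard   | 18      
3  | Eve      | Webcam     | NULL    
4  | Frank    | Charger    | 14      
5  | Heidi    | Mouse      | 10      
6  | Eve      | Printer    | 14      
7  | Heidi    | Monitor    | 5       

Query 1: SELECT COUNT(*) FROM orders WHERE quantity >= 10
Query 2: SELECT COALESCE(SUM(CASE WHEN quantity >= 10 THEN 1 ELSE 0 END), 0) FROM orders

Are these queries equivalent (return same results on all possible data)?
Yes, equivalent

Both queries return: [(5,)]

Reason: COUNT with WHERE vs conditional SUM (COALESCE handles empty-table NULL)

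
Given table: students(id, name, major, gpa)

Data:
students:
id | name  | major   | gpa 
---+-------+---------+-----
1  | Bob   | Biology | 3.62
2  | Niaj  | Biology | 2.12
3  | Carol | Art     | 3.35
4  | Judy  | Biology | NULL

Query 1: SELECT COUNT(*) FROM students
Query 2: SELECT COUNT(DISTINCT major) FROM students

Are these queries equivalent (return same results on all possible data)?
No, not equivalent

Query 1 returns: [(4,)]
Query 2 returns: [(2,)]

Reason: COUNT(*) counts rows, COUNT(DISTINCT major) counts unique majors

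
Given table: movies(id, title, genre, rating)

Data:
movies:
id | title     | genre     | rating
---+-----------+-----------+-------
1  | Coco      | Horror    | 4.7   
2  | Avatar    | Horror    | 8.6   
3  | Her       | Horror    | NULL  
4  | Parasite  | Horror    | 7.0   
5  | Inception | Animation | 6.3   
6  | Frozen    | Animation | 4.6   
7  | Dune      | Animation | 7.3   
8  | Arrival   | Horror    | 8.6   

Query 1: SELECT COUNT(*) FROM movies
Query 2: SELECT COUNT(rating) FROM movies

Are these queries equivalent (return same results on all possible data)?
No, not equivalent

Query 1 returns: [(8,)]
Query 2 returns: [(7,)]

Reason: COUNT(*) includes NULLs, COUNT(column) excludes them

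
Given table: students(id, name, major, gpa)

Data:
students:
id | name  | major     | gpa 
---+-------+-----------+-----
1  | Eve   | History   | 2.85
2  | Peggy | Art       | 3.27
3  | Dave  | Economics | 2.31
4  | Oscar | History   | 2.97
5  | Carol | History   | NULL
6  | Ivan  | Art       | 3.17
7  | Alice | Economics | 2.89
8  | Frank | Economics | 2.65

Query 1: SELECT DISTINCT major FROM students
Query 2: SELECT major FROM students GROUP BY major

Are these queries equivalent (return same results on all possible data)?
Yes, equivalent

Both queries return: [('Art',), ('Economics',), ('History',)]

Reason: Both get unique majors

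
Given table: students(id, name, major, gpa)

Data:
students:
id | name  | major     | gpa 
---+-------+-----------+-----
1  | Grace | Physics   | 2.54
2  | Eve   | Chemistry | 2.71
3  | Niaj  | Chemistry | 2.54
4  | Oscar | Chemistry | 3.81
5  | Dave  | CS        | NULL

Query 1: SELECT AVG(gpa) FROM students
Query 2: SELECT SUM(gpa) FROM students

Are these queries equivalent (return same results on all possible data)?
No, not equivalent

Query 1 returns: [(2.9,)]
Query 2 returns: [(11.6,)]

Reason: AVG vs SUM give different aggregate values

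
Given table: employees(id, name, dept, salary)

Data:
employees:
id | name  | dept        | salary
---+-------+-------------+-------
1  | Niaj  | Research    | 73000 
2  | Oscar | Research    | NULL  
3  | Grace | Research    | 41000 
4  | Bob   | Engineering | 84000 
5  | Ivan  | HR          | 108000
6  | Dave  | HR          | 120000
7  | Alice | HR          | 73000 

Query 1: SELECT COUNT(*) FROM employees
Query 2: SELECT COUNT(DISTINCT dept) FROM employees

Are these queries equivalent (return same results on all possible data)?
No, not equivalent

Query 1 returns: [(7,)]
Query 2 returns: [(3,)]

Reason: COUNT(*) counts rows, COUNT(DISTINCT dept) counts unique depts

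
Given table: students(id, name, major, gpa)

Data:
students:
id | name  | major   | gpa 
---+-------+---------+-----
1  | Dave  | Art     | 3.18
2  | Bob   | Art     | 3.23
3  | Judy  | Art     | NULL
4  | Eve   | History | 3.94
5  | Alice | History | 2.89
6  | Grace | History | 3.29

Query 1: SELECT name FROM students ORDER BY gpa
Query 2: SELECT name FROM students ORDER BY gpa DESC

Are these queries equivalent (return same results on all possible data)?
No, not equivalent

Query 1 returns: [('Judy',), ('Alice',), ('Dave',), ('Bob',), ('Grace',), ('Eve',)]
Query 2 returns: [('Eve',), ('Grace',), ('Bob',), ('Dave',), ('Alice',), ('Judy',)]

Reason: ASC vs DESC gives opposite ordering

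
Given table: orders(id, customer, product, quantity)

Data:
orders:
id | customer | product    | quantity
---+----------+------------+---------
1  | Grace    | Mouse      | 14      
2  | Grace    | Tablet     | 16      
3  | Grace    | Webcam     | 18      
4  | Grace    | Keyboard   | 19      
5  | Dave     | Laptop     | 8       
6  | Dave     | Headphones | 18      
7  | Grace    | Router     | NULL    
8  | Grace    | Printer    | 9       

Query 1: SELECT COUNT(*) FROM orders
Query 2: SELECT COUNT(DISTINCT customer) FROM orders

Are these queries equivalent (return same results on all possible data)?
No, not equivalent

Query 1 returns: [(8,)]
Query 2 returns: [(2,)]

Reason: COUNT(*) counts rows, COUNT(DISTINCT customer) counts unique customers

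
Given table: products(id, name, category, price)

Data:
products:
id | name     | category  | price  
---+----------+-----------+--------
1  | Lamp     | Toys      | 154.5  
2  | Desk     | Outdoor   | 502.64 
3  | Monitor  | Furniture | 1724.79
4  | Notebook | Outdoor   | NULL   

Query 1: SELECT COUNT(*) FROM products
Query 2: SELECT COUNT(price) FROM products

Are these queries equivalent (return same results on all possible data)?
No, not equivalent

Query 1 returns: [(4,)]
Query 2 returns: [(3,)]

Reason: COUNT(*) includes NULLs, COUNT(column) excludes them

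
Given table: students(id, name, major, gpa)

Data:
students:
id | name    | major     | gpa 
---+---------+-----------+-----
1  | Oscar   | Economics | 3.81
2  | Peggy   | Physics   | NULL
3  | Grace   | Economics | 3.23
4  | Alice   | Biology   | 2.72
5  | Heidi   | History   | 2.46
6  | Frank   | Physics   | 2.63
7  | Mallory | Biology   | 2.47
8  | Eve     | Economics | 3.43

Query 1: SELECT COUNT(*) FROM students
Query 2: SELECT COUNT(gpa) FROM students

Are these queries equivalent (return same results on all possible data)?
No, not equivalent

Query 1 returns: [(8,)]
Query 2 returns: [(7,)]

Reason: COUNT(*) includes NULLs, COUNT(column) excludes them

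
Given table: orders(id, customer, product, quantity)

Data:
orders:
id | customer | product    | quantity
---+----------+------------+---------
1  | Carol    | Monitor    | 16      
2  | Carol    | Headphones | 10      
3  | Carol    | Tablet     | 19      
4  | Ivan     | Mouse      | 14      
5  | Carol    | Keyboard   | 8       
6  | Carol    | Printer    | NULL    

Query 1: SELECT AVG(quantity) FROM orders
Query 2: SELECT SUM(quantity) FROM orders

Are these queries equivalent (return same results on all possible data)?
No, not equivalent

Query 1 returns: [(13.4,)]
Query 2 returns: [(67,)]

Reason: AVG vs SUM give different aggregate values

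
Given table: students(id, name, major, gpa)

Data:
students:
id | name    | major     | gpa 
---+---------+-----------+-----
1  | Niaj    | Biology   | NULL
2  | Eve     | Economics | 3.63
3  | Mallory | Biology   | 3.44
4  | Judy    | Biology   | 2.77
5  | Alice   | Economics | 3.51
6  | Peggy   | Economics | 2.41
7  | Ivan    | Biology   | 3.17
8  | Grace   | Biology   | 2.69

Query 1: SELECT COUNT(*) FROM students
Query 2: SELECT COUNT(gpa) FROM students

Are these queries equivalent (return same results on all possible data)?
No, not equivalent

Query 1 returns: [(8,)]
Query 2 returns: [(7,)]

Reason: COUNT(*) includes NULLs, COUNT(column) excludes them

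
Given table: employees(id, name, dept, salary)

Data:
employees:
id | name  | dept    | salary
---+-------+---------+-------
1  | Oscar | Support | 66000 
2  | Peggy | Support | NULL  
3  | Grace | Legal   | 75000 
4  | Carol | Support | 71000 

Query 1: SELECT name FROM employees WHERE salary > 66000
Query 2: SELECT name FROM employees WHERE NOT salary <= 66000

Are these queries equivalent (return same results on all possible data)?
Yes, equivalent

Both queries return: [('Carol',), ('Grace',)]

Reason: Both filter salary > 66000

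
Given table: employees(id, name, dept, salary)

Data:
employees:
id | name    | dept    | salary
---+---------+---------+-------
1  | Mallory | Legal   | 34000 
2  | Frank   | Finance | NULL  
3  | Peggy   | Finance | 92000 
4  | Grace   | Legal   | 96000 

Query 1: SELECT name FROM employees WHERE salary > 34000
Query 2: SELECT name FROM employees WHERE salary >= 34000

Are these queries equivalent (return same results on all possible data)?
No, not equivalent

Query 1 returns: [('Peggy',), ('Grace',)]
Query 2 returns: [('Mallory',), ('Peggy',), ('Grace',)]

Reason: > vs >= gives different results when salary = 34000 exists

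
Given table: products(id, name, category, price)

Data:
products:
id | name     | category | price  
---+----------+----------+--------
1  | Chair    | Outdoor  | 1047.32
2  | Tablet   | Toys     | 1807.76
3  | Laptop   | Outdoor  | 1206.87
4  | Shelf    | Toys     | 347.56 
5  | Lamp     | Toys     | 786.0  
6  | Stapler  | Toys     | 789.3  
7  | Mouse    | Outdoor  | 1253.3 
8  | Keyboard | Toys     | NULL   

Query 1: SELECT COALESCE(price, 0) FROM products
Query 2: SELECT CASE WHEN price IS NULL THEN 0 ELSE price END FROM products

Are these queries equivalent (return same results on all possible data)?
Yes, equivalent

Both queries return: [(0,), (347.56,), (786.0,), (789.3,), (1047.32,), (1206.87,), (1253.3,), (1807.76,)]

Reason: COALESCE vs CASE for NULL handling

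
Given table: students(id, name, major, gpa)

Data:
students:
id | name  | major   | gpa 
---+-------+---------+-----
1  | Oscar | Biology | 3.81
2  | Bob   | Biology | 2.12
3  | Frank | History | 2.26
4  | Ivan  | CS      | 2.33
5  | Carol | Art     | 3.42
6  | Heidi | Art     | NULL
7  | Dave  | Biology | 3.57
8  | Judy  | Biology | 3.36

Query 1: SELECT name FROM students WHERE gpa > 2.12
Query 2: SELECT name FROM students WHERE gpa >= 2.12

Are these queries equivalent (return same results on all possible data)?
No, not equivalent

Query 1 returns: [('Oscar',), ('Frank',), ('Ivan',), ('Carol',), ('Dave',), ('Judy',)]
Query 2 returns: [('Oscar',), ('Bob',), ('Frank',), ('Ivan',), ('Carol',), ('Dave',), ('Judy',)]

Reason: > vs >= gives different results when gpa = 2.12 exists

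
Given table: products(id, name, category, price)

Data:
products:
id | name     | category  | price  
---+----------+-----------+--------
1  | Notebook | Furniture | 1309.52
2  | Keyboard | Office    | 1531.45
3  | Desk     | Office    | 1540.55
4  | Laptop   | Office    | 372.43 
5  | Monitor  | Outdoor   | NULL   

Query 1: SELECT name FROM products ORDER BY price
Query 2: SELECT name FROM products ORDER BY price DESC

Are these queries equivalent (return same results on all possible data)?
No, not equivalent

Query 1 returns: [('Monitor',), ('Laptop',), ('Notebook',), ('Keyboard',), ('Desk',)]
Query 2 returns: [('Desk',), ('Keyboard',), ('Notebook',), ('Laptop',), ('Monitor',)]

Reason: ASC vs DESC gives opposite ordering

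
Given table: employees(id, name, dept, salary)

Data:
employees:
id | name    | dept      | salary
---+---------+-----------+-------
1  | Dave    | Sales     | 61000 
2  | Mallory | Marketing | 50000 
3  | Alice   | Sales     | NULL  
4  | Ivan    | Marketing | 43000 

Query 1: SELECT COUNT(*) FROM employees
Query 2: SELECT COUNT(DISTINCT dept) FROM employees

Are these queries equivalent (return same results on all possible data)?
No, not equivalent

Query 1 returns: [(4,)]
Query 2 returns: [(2,)]

Reason: COUNT(*) counts rows, COUNT(DISTINCT dept) counts unique depts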